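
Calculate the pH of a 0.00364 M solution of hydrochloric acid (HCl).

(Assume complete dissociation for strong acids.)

[H⁺] = 0.00364 M for strong acid. pH = -log[H⁺] = -log(0.00364)

pH = 2.44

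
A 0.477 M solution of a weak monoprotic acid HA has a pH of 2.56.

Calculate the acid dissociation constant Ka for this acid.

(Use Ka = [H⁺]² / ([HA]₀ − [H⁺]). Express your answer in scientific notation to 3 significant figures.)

[H⁺] = 10^(−pH) = 10^(−2.56) = 2.754e-03 M. For HA ⇌ H⁺ + A⁻, Ka = [H⁺][A⁻]/[HA] = [H⁺]² / ([HA]₀ − [H⁺]) = (2.754e-03)² / (0.477 − 2.754e-03) = 1.60e-05.

K_a = 1.60e-05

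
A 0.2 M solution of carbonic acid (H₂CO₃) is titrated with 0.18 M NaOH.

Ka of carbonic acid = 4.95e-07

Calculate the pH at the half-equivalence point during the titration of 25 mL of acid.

At half-equivalence [HA] = [A⁻], so Henderson-Hasselbalch gives pH = pKa = -log(4.95e-07) = 6.31.

pH = pKa = 6.31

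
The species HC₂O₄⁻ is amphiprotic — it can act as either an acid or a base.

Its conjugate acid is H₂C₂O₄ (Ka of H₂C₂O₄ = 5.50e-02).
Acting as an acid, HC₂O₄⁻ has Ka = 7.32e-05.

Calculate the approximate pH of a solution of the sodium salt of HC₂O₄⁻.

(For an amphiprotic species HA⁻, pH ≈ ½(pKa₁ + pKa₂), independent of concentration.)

pKa₁ = -log(5.50e-02) = 1.26; pKa₂ = -log(7.32e-05) = 4.14. For an amphiprotic species, pH ≈ ½(pKa₁ + pKa₂) = ½(1.26 + 4.14) = 2.70.

pH = 2.70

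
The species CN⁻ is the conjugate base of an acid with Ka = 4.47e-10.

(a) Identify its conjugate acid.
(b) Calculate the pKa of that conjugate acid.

(a) The conjugate acid is formed by adding one H⁺ to CN⁻, giving HCN. (b) pKa = -log(Ka) = -log(4.47e-10) = 9.35.

Conjugate acid: HCN; pK_a = 9.35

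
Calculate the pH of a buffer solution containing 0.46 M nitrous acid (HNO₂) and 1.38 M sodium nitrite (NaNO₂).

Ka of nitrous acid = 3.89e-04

pKa = -log(3.89e-04) = 3.41. pH = pKa + log([A⁻]/[HA]) = 3.41 + log(1.38/0.46)

pH = 3.89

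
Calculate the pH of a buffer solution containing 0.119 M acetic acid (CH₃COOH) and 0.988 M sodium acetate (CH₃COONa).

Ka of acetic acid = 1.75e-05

pKa = -log(1.75e-05) = 4.76. pH = pKa + log([A⁻]/[HA]) = 4.76 + log(0.988/0.119)

pH = 5.68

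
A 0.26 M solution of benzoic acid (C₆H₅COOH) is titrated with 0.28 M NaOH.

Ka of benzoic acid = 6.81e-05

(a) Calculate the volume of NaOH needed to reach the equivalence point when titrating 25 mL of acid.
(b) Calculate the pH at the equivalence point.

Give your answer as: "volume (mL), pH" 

moles acid = 0.26 × 25/1000 = 0.0065 mol; V_base = moles/0.28 × 1000 = 23.2 mL. At equivalence only the conjugate base is present: [A⁻] = 0.0065/0.048 = 1.3481e-01 M. Kb = Kw/Ka = 1.47e-10; [OH⁻] = √(Kb × [A⁻]) = 4.4493e-06; pOH = 5.35; pH = 14 - pOH = 8.65.

V = 23.2 mL, pH = 8.65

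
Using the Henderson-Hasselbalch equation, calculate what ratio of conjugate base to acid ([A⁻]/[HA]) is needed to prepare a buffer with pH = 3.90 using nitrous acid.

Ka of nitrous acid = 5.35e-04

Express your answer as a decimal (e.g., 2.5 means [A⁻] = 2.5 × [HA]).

pKa = -log(5.35e-04) = 3.2716. pH = pKa + log([A⁻]/[HA]), so log([A⁻]/[HA]) = pH − pKa = 3.90 − 3.2716 = 0.6284. [A⁻]/[HA] = 10^(0.6284) = 4.25

[A⁻]/[HA] = 4.25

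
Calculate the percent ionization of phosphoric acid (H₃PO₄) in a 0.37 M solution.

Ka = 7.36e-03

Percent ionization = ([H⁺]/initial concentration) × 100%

Using Ka equilibrium: x² + Ka×x - Ka×C = 0. Solving: [H⁺] = 4.8634e-02. Percent = (4.8634e-02/0.37) × 100

Percent ionization = 13.1%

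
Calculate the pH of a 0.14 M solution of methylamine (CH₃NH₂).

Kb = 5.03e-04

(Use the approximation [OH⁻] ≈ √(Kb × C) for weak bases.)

[OH⁻] = √(Kb × C) = √(5.03e-04 × 0.14) = 8.3917e-03. pOH = 2.08, pH = 14 - pOH

pH = 11.92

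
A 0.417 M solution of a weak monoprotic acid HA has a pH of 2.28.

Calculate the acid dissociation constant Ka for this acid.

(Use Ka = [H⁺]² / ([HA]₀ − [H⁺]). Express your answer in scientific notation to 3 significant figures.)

[H⁺] = 10^(−pH) = 10^(−2.28) = 5.248e-03 M. For HA ⇌ H⁺ + A⁻, Ka = [H⁺][A⁻]/[HA] = [H⁺]² / ([HA]₀ − [H⁺]) = (5.248e-03)² / (0.417 − 5.248e-03) = 6.69e-05.

K_a = 6.69e-05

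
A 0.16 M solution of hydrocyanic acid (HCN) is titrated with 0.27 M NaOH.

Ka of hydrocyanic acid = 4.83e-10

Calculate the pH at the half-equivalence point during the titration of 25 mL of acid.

At half-equivalence [HA] = [A⁻], so Henderson-Hasselbalch gives pH = pKa = -log(4.83e-10) = 9.32.

pH = pKa = 9.32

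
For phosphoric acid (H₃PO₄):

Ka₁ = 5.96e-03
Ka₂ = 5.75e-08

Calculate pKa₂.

pKa₂ = -log(Ka₂) = -log(5.75e-08) = 7.24.

pK_{a2} = 7.24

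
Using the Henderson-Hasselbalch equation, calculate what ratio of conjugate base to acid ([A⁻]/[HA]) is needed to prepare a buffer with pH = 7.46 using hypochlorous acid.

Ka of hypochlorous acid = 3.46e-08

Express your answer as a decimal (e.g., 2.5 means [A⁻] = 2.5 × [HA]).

pKa = -log(3.46e-08) = 7.4609. pH = pKa + log([A⁻]/[HA]), so log([A⁻]/[HA]) = pH − pKa = 7.46 − 7.4609 = -0.0009. [A⁻]/[HA] = 10^(-0.0009) = 0.998

[A⁻]/[HA] = 0.998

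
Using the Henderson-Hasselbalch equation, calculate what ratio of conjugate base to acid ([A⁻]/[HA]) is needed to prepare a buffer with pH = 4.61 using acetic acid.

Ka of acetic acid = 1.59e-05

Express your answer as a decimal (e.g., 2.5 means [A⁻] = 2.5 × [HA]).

pKa = -log(1.59e-05) = 4.7986. pH = pKa + log([A⁻]/[HA]), so log([A⁻]/[HA]) = pH − pKa = 4.61 − 4.7986 = -0.1886. [A⁻]/[HA] = 10^(-0.1886) = 0.648

[A⁻]/[HA] = 0.648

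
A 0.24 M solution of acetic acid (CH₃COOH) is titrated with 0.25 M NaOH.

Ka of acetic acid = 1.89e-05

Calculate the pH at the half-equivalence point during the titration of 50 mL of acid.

At half-equivalence [HA] = [A⁻], so Henderson-Hasselbalch gives pH = pKa = -log(1.89e-05) = 4.72.

pH = pKa = 4.72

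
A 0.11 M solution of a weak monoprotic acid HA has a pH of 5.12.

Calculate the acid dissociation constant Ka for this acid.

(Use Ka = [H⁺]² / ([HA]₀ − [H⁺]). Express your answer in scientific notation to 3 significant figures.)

[H⁺] = 10^(−pH) = 10^(−5.12) = 7.586e-06 M. For HA ⇌ H⁺ + A⁻, Ka = [H⁺][A⁻]/[HA] = [H⁺]² / ([HA]₀ − [H⁺]) = (7.586e-06)² / (0.11 − 7.586e-06) = 5.23e-10.

K_a = 5.23e-10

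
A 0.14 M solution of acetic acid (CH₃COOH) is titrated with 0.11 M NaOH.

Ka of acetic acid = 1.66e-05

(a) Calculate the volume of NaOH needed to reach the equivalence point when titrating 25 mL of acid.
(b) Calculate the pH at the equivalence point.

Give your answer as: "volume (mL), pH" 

moles acid = 0.14 × 25/1000 = 0.0035 mol; V_base = moles/0.11 × 1000 = 31.8 mL. At equivalence only the conjugate base is present: [A⁻] = 0.0035/0.057 = 6.1600e-02 M. Kb = Kw/Ka = 6.02e-10; [OH⁻] = √(Kb × [A⁻]) = 6.0917e-06; pOH = 5.22; pH = 14 - pOH = 8.78.

V = 31.8 mL, pH = 8.78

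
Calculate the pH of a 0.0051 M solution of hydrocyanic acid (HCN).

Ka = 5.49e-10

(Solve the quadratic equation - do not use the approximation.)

x² + Ka×x - Ka×C = 0. Using quadratic formula: [H⁺] = 1.6730e-06

pH = 5.78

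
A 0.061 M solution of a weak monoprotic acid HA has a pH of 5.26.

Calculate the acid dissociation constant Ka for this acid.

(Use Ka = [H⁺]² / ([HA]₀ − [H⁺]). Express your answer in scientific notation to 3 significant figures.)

[H⁺] = 10^(−pH) = 10^(−5.26) = 5.495e-06 M. For HA ⇌ H⁺ + A⁻, Ka = [H⁺][A⁻]/[HA] = [H⁺]² / ([HA]₀ − [H⁺]) = (5.495e-06)² / (0.061 − 5.495e-06) = 4.95e-10.

K_a = 4.95e-10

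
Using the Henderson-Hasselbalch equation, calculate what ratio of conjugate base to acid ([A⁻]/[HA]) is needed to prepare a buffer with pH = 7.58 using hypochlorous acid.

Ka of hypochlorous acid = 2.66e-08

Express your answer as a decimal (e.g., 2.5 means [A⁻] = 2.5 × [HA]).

pKa = -log(2.66e-08) = 7.5751. pH = pKa + log([A⁻]/[HA]), so log([A⁻]/[HA]) = pH − pKa = 7.58 − 7.5751 = 0.0049. [A⁻]/[HA] = 10^(0.0049) = 1.01

[A⁻]/[HA] = 1.01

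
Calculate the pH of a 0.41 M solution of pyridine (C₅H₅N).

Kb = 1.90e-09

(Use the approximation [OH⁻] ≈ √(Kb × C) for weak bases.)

[OH⁻] = √(Kb × C) = √(1.90e-09 × 0.41) = 2.7911e-05. pOH = 4.55, pH = 14 - pOH

pH = 9.45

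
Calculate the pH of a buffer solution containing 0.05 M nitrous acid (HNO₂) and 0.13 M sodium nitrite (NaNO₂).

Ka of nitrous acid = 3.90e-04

pKa = -log(3.90e-04) = 3.41. pH = pKa + log([A⁻]/[HA]) = 3.41 + log(0.13/0.05)

pH = 3.82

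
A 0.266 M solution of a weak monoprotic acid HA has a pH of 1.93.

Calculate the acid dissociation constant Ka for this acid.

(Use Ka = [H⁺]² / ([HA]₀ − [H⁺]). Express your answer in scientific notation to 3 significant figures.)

[H⁺] = 10^(−pH) = 10^(−1.93) = 1.175e-02 M. For HA ⇌ H⁺ + A⁻, Ka = [H⁺][A⁻]/[HA] = [H⁺]² / ([HA]₀ − [H⁺]) = (1.175e-02)² / (0.266 − 1.175e-02) = 5.43e-04.

K_a = 5.43e-04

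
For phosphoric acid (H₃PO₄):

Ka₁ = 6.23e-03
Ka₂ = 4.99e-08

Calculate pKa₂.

pKa₂ = -log(Ka₂) = -log(4.99e-08) = 7.30.

pK_{a2} = 7.30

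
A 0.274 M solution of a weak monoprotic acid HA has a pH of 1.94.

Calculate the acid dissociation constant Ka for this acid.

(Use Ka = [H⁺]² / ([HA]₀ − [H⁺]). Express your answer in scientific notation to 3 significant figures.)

[H⁺] = 10^(−pH) = 10^(−1.94) = 1.148e-02 M. For HA ⇌ H⁺ + A⁻, Ka = [H⁺][A⁻]/[HA] = [H⁺]² / ([HA]₀ − [H⁺]) = (1.148e-02)² / (0.274 − 1.148e-02) = 5.02e-04.

K_a = 5.02e-04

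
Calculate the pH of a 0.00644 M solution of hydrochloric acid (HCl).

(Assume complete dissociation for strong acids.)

[H⁺] = 0.00644 M for strong acid. pH = -log[H⁺] = -log(0.00644)

pH = 2.19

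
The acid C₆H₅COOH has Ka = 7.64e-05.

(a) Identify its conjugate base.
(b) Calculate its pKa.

(a) The conjugate base is formed by removing one H⁺ from C₆H₅COOH, giving C₆H₅COO⁻. (b) pKa = -log(Ka) = -log(7.64e-05) = 4.12.

Conjugate base: C₆H₅COO⁻; pK_a = 4.12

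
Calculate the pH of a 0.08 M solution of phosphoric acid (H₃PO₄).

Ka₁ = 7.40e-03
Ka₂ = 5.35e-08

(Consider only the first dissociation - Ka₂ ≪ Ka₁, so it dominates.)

First dissociation dominates. From Ka₁ = [H⁺][HA⁻]/[H₂A], x² + Ka₁·x − Ka₁·C = 0 with C = 0.08 M and Ka₁ = 7.40e-03. Solving: [H⁺] = (−Ka₁ + √(Ka₁² + 4·Ka₁·C)) / 2 = 2.0911e-02 M. pH = -log(2.0911e-02) = 1.68.

pH = 1.68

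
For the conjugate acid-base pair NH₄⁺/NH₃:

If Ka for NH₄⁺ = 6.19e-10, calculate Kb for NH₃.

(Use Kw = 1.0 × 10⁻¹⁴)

For a conjugate pair Ka × Kb = Kw, so Kb = Kw/Ka = 1.0 × 10⁻¹⁴ / 6.19e-10 = 1.62e-05.

K_b = 1.62e-05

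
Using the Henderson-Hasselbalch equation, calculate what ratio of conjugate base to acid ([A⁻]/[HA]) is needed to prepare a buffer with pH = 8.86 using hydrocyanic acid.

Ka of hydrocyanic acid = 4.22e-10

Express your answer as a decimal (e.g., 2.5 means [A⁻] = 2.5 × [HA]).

pKa = -log(4.22e-10) = 9.3747. pH = pKa + log([A⁻]/[HA]), so log([A⁻]/[HA]) = pH − pKa = 8.86 − 9.3747 = -0.5147. [A⁻]/[HA] = 10^(-0.5147) = 0.306

[A⁻]/[HA] = 0.306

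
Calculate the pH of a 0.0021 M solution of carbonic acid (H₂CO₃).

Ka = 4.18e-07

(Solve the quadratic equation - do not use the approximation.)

x² + Ka×x - Ka×C = 0. Using quadratic formula: [H⁺] = 2.9419e-05

pH = 4.53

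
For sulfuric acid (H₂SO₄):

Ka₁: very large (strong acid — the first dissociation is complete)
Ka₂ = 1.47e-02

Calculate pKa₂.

pKa₂ = -log(Ka₂) = -log(1.47e-02) = 1.83.

pK_{a2} = 1.83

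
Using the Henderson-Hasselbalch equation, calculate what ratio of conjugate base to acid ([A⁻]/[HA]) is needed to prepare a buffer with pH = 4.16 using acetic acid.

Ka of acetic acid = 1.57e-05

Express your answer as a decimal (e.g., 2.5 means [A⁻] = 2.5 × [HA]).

pKa = -log(1.57e-05) = 4.8041. pH = pKa + log([A⁻]/[HA]), so log([A⁻]/[HA]) = pH − pKa = 4.16 − 4.8041 = -0.6441. [A⁻]/[HA] = 10^(-0.6441) = 0.227

[A⁻]/[HA] = 0.227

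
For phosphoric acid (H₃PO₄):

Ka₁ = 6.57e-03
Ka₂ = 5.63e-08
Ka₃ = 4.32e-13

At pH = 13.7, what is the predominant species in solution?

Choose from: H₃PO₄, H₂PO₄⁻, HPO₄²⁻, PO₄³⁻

pKa₁ = 2.18, pKa₂ = 7.25, pKa₃ = 12.36. For a polyprotic acid the predominant species crosses at each pKa: below pKa_n the protonated form dominates, above it the deprotonated form does. At pH = 13.7, the predominant species is PO₄³⁻.

PO₄³⁻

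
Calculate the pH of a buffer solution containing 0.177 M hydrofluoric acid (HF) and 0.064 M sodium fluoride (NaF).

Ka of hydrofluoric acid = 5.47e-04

pKa = -log(5.47e-04) = 3.26. pH = pKa + log([A⁻]/[HA]) = 3.26 + log(0.064/0.177)

pH = 2.82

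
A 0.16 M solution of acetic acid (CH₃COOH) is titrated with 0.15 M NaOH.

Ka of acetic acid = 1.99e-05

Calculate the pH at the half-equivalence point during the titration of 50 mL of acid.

At half-equivalence [HA] = [A⁻], so Henderson-Hasselbalch gives pH = pKa = -log(1.99e-05) = 4.70.

pH = pKa = 4.70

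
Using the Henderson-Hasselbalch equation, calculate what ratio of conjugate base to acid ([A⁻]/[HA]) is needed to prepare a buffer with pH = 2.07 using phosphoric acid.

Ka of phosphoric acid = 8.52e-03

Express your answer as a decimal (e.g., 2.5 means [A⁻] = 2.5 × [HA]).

pKa = -log(8.52e-03) = 2.0696. pH = pKa + log([A⁻]/[HA]), so log([A⁻]/[HA]) = pH − pKa = 2.07 − 2.0696 = 0.0004. [A⁻]/[HA] = 10^(0.0004) = 1.00

[A⁻]/[HA] = 1.00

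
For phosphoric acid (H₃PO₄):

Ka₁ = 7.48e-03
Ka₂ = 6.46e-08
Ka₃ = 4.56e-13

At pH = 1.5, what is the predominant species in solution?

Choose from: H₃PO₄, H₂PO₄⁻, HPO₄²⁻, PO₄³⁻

pKa₁ = 2.13, pKa₂ = 7.19, pKa₃ = 12.34. For a polyprotic acid the predominant species crosses at each pKa: below pKa_n the protonated form dominates, above it the deprotonated form does. At pH = 1.5, the predominant species is H₃PO₄.

H₃PO₄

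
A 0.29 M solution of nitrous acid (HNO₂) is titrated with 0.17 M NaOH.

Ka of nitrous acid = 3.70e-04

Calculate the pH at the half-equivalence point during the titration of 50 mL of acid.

At half-equivalence [HA] = [A⁻], so Henderson-Hasselbalch gives pH = pKa = -log(3.70e-04) = 3.43.

pH = pKa = 3.43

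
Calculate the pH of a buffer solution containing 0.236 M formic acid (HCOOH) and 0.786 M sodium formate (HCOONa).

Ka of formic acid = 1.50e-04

pKa = -log(1.50e-04) = 3.82. pH = pKa + log([A⁻]/[HA]) = 3.82 + log(0.786/0.236)

pH = 4.35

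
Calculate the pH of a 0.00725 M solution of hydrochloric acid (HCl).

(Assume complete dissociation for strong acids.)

[H⁺] = 0.00725 M for strong acid. pH = -log[H⁺] = -log(0.00725)

pH = 2.14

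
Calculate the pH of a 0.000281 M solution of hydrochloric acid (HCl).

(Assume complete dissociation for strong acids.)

[H⁺] = 0.000281 M for strong acid. pH = -log[H⁺] = -log(0.000281)

pH = 3.55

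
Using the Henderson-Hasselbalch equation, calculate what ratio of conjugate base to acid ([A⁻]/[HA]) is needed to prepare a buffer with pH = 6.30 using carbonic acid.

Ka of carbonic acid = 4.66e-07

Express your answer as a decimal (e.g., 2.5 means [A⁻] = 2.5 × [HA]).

pKa = -log(4.66e-07) = 6.3316. pH = pKa + log([A⁻]/[HA]), so log([A⁻]/[HA]) = pH − pKa = 6.30 − 6.3316 = -0.0316. [A⁻]/[HA] = 10^(-0.0316) = 0.930

[A⁻]/[HA] = 0.930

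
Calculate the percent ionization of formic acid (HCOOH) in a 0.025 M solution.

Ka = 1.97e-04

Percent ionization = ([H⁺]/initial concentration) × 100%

Using Ka equilibrium: x² + Ka×x - Ka×C = 0. Solving: [H⁺] = 2.1229e-03. Percent = (2.1229e-03/0.025) × 100

Percent ionization = 8.49%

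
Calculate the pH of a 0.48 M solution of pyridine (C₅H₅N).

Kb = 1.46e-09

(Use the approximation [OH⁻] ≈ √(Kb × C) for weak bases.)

[OH⁻] = √(Kb × C) = √(1.46e-09 × 0.48) = 2.6473e-05. pOH = 4.58, pH = 14 - pOH

pH = 9.42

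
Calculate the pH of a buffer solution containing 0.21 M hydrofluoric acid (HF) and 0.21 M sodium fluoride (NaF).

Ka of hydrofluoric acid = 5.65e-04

pKa = -log(5.65e-04) = 3.25. pH = pKa + log([A⁻]/[HA]) = 3.25 + log(0.21/0.21)

pH = 3.25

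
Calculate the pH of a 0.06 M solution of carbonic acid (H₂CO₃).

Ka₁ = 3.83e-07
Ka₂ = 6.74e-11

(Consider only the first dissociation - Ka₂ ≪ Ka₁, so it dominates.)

First dissociation dominates. From Ka₁ = [H⁺][HA⁻]/[H₂A], x² + Ka₁·x − Ka₁·C = 0 with C = 0.06 M and Ka₁ = 3.83e-07. Solving: [H⁺] = (−Ka₁ + √(Ka₁² + 4·Ka₁·C)) / 2 = 1.5140e-04 M. pH = -log(1.5140e-04) = 3.82.

pH = 3.82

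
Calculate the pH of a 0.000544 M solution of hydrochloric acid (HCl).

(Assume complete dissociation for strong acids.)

[H⁺] = 0.000544 M for strong acid. pH = -log[H⁺] = -log(0.000544)

pH = 3.26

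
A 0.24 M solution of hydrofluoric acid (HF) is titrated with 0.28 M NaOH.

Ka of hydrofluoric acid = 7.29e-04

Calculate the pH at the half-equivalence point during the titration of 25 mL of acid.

At half-equivalence [HA] = [A⁻], so Henderson-Hasselbalch gives pH = pKa = -log(7.29e-04) = 3.14.

pH = pKa = 3.14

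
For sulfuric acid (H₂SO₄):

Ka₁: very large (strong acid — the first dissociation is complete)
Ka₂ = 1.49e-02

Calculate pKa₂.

pKa₂ = -log(Ka₂) = -log(1.49e-02) = 1.83.

pK_{a2} = 1.83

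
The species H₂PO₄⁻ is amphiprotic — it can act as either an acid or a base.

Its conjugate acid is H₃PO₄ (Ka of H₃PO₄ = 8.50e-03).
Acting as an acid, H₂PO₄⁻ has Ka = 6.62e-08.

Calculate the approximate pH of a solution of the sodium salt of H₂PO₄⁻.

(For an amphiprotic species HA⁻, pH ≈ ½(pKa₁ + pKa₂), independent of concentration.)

pKa₁ = -log(8.50e-03) = 2.07; pKa₂ = -log(6.62e-08) = 7.18. For an amphiprotic species, pH ≈ ½(pKa₁ + pKa₂) = ½(2.07 + 7.18) = 4.62.

pH = 4.62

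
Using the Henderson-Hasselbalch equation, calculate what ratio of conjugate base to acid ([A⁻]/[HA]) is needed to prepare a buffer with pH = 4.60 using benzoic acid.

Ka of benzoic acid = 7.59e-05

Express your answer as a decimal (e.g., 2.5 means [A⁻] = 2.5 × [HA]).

pKa = -log(7.59e-05) = 4.1198. pH = pKa + log([A⁻]/[HA]), so log([A⁻]/[HA]) = pH − pKa = 4.60 − 4.1198 = 0.4802. [A⁻]/[HA] = 10^(0.4802) = 3.02

[A⁻]/[HA] = 3.02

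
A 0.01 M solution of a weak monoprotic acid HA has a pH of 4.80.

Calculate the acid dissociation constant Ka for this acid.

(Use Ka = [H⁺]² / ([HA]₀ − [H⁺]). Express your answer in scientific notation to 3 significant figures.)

[H⁺] = 10^(−pH) = 10^(−4.80) = 1.585e-05 M. For HA ⇌ H⁺ + A⁻, Ka = [H⁺][A⁻]/[HA] = [H⁺]² / ([HA]₀ − [H⁺]) = (1.585e-05)² / (0.01 − 1.585e-05) = 2.52e-08.

K_a = 2.52e-08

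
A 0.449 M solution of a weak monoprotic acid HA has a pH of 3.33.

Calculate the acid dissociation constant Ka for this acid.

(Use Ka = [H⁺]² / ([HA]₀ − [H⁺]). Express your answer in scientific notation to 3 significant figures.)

[H⁺] = 10^(−pH) = 10^(−3.33) = 4.677e-04 M. For HA ⇌ H⁺ + A⁻, Ka = [H⁺][A⁻]/[HA] = [H⁺]² / ([HA]₀ − [H⁺]) = (4.677e-04)² / (0.449 − 4.677e-04) = 4.88e-07.

K_a = 4.88e-07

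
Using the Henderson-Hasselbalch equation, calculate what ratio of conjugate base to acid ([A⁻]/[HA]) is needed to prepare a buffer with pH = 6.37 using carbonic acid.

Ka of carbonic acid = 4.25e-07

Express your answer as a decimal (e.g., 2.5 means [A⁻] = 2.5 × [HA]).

pKa = -log(4.25e-07) = 6.3716. pH = pKa + log([A⁻]/[HA]), so log([A⁻]/[HA]) = pH − pKa = 6.37 − 6.3716 = -0.0016. [A⁻]/[HA] = 10^(-0.0016) = 0.996

[A⁻]/[HA] = 0.996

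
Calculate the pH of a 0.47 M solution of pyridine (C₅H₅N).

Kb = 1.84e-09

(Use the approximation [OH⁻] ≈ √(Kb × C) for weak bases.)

[OH⁻] = √(Kb × C) = √(1.84e-09 × 0.47) = 2.9407e-05. pOH = 4.53, pH = 14 - pOH

pH = 9.47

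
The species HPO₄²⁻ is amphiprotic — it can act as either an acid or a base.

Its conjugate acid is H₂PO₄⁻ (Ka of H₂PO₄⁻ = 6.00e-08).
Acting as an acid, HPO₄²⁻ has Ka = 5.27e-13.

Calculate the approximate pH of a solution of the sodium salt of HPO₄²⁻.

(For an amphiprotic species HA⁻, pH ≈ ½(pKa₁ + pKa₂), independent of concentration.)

pKa₁ = -log(6.00e-08) = 7.22; pKa₂ = -log(5.27e-13) = 12.28. For an amphiprotic species, pH ≈ ½(pKa₁ + pKa₂) = ½(7.22 + 12.28) = 9.75.

pH = 9.75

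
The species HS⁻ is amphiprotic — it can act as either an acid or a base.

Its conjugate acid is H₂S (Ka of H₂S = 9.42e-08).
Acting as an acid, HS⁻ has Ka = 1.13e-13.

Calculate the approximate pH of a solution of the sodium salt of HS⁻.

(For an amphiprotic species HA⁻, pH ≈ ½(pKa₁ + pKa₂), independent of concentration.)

pKa₁ = -log(9.42e-08) = 7.03; pKa₂ = -log(1.13e-13) = 12.95. For an amphiprotic species, pH ≈ ½(pKa₁ + pKa₂) = ½(7.03 + 12.95) = 9.99.

pH = 9.99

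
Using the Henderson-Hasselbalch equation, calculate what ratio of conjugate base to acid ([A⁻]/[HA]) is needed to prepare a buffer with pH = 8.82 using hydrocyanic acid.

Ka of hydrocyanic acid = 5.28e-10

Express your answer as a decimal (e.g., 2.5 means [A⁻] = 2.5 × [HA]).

pKa = -log(5.28e-10) = 9.2774. pH = pKa + log([A⁻]/[HA]), so log([A⁻]/[HA]) = pH − pKa = 8.82 − 9.2774 = -0.4574. [A⁻]/[HA] = 10^(-0.4574) = 0.349

[A⁻]/[HA] = 0.349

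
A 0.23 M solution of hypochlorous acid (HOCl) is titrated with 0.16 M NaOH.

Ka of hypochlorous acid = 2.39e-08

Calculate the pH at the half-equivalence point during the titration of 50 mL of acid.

At half-equivalence [HA] = [A⁻], so Henderson-Hasselbalch gives pH = pKa = -log(2.39e-08) = 7.62.

pH = pKa = 7.62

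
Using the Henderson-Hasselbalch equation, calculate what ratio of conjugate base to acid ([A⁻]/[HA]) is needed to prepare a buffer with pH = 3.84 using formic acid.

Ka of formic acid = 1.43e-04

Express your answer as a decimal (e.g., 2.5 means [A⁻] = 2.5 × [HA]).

pKa = -log(1.43e-04) = 3.8447. pH = pKa + log([A⁻]/[HA]), so log([A⁻]/[HA]) = pH − pKa = 3.84 − 3.8447 = -0.0047. [A⁻]/[HA] = 10^(-0.0047) = 0.989

[A⁻]/[HA] = 0.989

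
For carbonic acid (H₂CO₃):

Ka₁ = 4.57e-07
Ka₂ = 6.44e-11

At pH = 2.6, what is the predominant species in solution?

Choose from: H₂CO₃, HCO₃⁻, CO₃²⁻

pKa₁ = 6.34, pKa₂ = 10.19. For a polyprotic acid the predominant species crosses at each pKa: below pKa_n the protonated form dominates, above it the deprotonated form does. At pH = 2.6, the predominant species is H₂CO₃.

H₂CO₃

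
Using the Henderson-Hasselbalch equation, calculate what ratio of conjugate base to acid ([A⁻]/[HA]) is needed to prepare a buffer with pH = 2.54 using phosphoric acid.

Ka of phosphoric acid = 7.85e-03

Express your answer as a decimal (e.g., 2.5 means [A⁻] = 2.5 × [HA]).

pKa = -log(7.85e-03) = 2.1051. pH = pKa + log([A⁻]/[HA]), so log([A⁻]/[HA]) = pH − pKa = 2.54 − 2.1051 = 0.4349. [A⁻]/[HA] = 10^(0.4349) = 2.72

[A⁻]/[HA] = 2.72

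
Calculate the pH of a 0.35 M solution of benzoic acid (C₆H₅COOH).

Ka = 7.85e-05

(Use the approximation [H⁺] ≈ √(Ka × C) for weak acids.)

[H⁺] = √(Ka × C) = √(7.85e-05 × 0.35) = 5.2417e-03. pH = -log(5.2417e-03)

pH = 2.28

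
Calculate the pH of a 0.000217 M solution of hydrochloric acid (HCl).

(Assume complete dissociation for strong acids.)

[H⁺] = 0.000217 M for strong acid. pH = -log[H⁺] = -log(0.000217)

pH = 3.66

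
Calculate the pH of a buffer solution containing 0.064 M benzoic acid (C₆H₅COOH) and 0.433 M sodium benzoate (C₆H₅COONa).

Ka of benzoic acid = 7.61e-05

pKa = -log(7.61e-05) = 4.12. pH = pKa + log([A⁻]/[HA]) = 4.12 + log(0.433/0.064)

pH = 4.95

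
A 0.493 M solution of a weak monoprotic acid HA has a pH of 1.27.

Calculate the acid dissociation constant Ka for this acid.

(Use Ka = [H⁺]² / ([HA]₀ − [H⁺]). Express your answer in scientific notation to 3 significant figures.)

[H⁺] = 10^(−pH) = 10^(−1.27) = 5.370e-02 M. For HA ⇌ H⁺ + A⁻, Ka = [H⁺][A⁻]/[HA] = [H⁺]² / ([HA]₀ − [H⁺]) = (5.370e-02)² / (0.493 − 5.370e-02) = 6.57e-03.

K_a = 6.57e-03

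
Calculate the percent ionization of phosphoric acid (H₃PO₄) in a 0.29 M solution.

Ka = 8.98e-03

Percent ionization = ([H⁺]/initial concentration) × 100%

Using Ka equilibrium: x² + Ka×x - Ka×C = 0. Solving: [H⁺] = 4.6739e-02. Percent = (4.6739e-02/0.29) × 100

Percent ionization = 16.1%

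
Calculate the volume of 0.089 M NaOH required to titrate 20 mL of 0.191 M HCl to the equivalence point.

At equivalence: moles acid = moles base. moles HCl = 0.191 × 20/1000 = 0.00382 mol. V_base = moles / 0.089 × 1000 = 42.9 mL.

V_{base} = 42.9 mL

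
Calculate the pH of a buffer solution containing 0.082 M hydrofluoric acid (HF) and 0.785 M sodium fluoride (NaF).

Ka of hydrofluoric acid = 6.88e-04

pKa = -log(6.88e-04) = 3.16. pH = pKa + log([A⁻]/[HA]) = 3.16 + log(0.785/0.082)

pH = 4.14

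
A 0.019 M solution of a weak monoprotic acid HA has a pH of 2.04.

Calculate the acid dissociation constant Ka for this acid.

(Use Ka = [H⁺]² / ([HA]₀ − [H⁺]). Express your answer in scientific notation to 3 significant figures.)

[H⁺] = 10^(−pH) = 10^(−2.04) = 9.120e-03 M. For HA ⇌ H⁺ + A⁻, Ka = [H⁺][A⁻]/[HA] = [H⁺]² / ([HA]₀ − [H⁺]) = (9.120e-03)² / (0.019 − 9.120e-03) = 8.42e-03.

K_a = 8.42e-03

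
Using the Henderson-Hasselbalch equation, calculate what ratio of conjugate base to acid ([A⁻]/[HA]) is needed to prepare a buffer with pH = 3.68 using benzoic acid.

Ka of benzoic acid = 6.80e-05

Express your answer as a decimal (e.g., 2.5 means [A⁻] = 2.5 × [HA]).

pKa = -log(6.80e-05) = 4.1675. pH = pKa + log([A⁻]/[HA]), so log([A⁻]/[HA]) = pH − pKa = 3.68 − 4.1675 = -0.4875. [A⁻]/[HA] = 10^(-0.4875) = 0.325

[A⁻]/[HA] = 0.325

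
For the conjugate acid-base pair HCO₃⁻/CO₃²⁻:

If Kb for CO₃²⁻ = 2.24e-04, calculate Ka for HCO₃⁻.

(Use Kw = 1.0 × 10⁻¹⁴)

For a conjugate pair Ka × Kb = Kw, so Ka = Kw/Kb = 1.0 × 10⁻¹⁴ / 2.24e-04 = 4.46e-11.

K_a = 4.46e-11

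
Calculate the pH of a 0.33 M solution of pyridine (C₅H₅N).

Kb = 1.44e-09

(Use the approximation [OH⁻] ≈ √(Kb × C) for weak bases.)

[OH⁻] = √(Kb × C) = √(1.44e-09 × 0.33) = 2.1799e-05. pOH = 4.66, pH = 14 - pOH

pH = 9.34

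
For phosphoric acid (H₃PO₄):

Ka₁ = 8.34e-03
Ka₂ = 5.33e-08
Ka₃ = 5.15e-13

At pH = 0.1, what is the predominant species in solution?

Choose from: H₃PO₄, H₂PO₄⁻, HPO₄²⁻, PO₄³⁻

pKa₁ = 2.08, pKa₂ = 7.27, pKa₃ = 12.29. For a polyprotic acid the predominant species crosses at each pKa: below pKa_n the protonated form dominates, above it the deprotonated form does. At pH = 0.1, the predominant species is H₃PO₄.

H₃PO₄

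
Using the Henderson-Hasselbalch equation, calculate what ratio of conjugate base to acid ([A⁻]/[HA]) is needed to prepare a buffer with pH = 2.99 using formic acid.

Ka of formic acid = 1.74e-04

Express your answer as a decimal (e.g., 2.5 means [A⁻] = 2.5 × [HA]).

pKa = -log(1.74e-04) = 3.7595. pH = pKa + log([A⁻]/[HA]), so log([A⁻]/[HA]) = pH − pKa = 2.99 − 3.7595 = -0.7695. [A⁻]/[HA] = 10^(-0.7695) = 0.170

[A⁻]/[HA] = 0.170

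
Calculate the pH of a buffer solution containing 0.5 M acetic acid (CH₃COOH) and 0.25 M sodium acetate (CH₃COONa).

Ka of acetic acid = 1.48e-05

pKa = -log(1.48e-05) = 4.83. pH = pKa + log([A⁻]/[HA]) = 4.83 + log(0.25/0.5)

pH = 4.53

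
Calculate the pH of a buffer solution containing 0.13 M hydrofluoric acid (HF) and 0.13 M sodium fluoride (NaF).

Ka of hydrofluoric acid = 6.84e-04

pKa = -log(6.84e-04) = 3.16. pH = pKa + log([A⁻]/[HA]) = 3.16 + log(0.13/0.13)

pH = 3.16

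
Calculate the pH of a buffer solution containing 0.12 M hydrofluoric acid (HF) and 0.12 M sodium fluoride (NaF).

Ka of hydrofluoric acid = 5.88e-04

pKa = -log(5.88e-04) = 3.23. pH = pKa + log([A⁻]/[HA]) = 3.23 + log(0.12/0.12)

pH = 3.23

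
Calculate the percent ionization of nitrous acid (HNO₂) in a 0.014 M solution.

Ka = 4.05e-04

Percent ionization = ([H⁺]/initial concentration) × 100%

Using Ka equilibrium: x² + Ka×x - Ka×C = 0. Solving: [H⁺] = 2.1873e-03. Percent = (2.1873e-03/0.014) × 100

Percent ionization = 15.6%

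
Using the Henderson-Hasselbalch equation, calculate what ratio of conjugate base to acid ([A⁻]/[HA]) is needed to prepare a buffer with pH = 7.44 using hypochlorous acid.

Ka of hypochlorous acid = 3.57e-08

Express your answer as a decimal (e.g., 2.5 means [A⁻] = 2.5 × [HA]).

pKa = -log(3.57e-08) = 7.4473. pH = pKa + log([A⁻]/[HA]), so log([A⁻]/[HA]) = pH − pKa = 7.44 − 7.4473 = -0.0073. [A⁻]/[HA] = 10^(-0.0073) = 0.983

[A⁻]/[HA] = 0.983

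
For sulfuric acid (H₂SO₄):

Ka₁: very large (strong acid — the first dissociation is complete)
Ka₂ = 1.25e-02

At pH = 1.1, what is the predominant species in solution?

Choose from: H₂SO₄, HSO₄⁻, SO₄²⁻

The first dissociation is complete, so H₂SO₄ itself is never the predominant species in water; pKa₂ = -log(1.25e-02) = 1.90. For a polyprotic acid the predominant species crosses at each pKa: below pKa_n the protonated form dominates, above it the deprotonated form does. At pH = 1.1, the predominant species is HSO₄⁻.

HSO₄⁻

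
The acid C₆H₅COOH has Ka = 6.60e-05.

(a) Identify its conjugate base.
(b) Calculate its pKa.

(a) The conjugate base is formed by removing one H⁺ from C₆H₅COOH, giving C₆H₅COO⁻. (b) pKa = -log(Ka) = -log(6.60e-05) = 4.18.

Conjugate base: C₆H₅COO⁻; pK_a = 4.18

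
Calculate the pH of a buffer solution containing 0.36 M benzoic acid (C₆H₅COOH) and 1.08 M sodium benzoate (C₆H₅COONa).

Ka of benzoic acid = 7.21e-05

pKa = -log(7.21e-05) = 4.14. pH = pKa + log([A⁻]/[HA]) = 4.14 + log(1.08/0.36)

pH = 4.62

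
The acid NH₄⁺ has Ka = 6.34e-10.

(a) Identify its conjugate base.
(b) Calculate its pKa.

(a) The conjugate base is formed by removing one H⁺ from NH₄⁺, giving NH₃. (b) pKa = -log(Ka) = -log(6.34e-10) = 9.20.

Conjugate base: NH₃; pK_a = 9.20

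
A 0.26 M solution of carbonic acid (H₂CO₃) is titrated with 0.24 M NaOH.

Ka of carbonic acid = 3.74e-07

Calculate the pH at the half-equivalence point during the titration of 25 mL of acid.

At half-equivalence [HA] = [A⁻], so Henderson-Hasselbalch gives pH = pKa = -log(3.74e-07) = 6.43.

pH = pKa = 6.43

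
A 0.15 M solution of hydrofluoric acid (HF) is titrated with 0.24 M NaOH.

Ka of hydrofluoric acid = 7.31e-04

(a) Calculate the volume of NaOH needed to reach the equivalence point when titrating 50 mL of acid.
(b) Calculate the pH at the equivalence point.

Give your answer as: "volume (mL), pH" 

moles acid = 0.15 × 50/1000 = 0.0075 mol; V_base = moles/0.24 × 1000 = 31.2 mL. At equivalence only the conjugate base is present: [A⁻] = 0.0075/0.081 = 9.2308e-02 M. Kb = Kw/Ka = 1.37e-11; [OH⁻] = √(Kb × [A⁻]) = 1.1237e-06; pOH = 5.95; pH = 14 - pOH = 8.05.

V = 31.2 mL, pH = 8.05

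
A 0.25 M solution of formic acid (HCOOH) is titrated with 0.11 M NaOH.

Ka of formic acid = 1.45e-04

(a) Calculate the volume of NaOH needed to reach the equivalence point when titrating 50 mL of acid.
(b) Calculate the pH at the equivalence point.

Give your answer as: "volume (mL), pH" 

moles acid = 0.25 × 50/1000 = 0.0125 mol; V_base = moles/0.11 × 1000 = 113.6 mL. At equivalence only the conjugate base is present: [A⁻] = 0.0125/0.164 = 7.6389e-02 M. Kb = Kw/Ka = 6.90e-11; [OH⁻] = √(Kb × [A⁻]) = 2.2953e-06; pOH = 5.64; pH = 14 - pOH = 8.36.

V = 113.6 mL, pH = 8.36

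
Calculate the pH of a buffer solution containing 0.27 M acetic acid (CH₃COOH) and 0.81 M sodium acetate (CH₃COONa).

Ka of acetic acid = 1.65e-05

pKa = -log(1.65e-05) = 4.78. pH = pKa + log([A⁻]/[HA]) = 4.78 + log(0.81/0.27)

pH = 5.26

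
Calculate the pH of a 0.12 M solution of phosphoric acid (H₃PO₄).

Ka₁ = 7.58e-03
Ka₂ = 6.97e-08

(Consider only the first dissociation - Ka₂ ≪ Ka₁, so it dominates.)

First dissociation dominates. From Ka₁ = [H⁺][HA⁻]/[H₂A], x² + Ka₁·x − Ka₁·C = 0 with C = 0.12 M and Ka₁ = 7.58e-03. Solving: [H⁺] = (−Ka₁ + √(Ka₁² + 4·Ka₁·C)) / 2 = 2.6607e-02 M. pH = -log(2.6607e-02) = 1.58.

pH = 1.58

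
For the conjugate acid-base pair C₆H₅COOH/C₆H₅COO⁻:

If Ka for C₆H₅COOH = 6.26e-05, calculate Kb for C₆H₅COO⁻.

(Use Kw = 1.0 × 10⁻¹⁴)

For a conjugate pair Ka × Kb = Kw, so Kb = Kw/Ka = 1.0 × 10⁻¹⁴ / 6.26e-05 = 1.60e-10.

K_b = 1.60e-10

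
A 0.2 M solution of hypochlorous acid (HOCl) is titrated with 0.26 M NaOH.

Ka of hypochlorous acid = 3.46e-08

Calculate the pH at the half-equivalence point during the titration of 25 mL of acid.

At half-equivalence [HA] = [A⁻], so Henderson-Hasselbalch gives pH = pKa = -log(3.46e-08) = 7.46.

pH = pKa = 7.46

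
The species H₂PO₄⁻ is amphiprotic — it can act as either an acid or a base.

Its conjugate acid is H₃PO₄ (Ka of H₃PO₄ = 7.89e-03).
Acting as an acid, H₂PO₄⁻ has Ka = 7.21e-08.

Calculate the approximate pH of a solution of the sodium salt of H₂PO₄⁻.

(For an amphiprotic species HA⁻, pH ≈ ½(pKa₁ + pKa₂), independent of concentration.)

pKa₁ = -log(7.89e-03) = 2.10; pKa₂ = -log(7.21e-08) = 7.14. For an amphiprotic species, pH ≈ ½(pKa₁ + pKa₂) = ½(2.10 + 7.14) = 4.62.

pH = 4.62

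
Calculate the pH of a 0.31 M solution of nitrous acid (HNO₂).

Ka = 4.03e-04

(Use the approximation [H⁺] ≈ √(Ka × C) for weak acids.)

[H⁺] = √(Ka × C) = √(4.03e-04 × 0.31) = 1.1177e-02. pH = -log(1.1177e-02)

pH = 1.95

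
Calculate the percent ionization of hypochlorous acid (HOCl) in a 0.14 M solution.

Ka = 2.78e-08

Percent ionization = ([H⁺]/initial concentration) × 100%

Using Ka equilibrium: x² + Ka×x - Ka×C = 0. Solving: [H⁺] = 6.2372e-05. Percent = (6.2372e-05/0.14) × 100

Percent ionization = 0.0446%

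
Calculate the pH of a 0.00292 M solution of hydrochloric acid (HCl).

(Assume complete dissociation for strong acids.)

[H⁺] = 0.00292 M for strong acid. pH = -log[H⁺] = -log(0.00292)

pH = 2.53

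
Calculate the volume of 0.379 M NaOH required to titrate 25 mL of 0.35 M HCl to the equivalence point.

At equivalence: moles acid = moles base. moles HCl = 0.35 × 25/1000 = 0.00875 mol. V_base = moles / 0.379 × 1000 = 23.1 mL.

V_{base} = 23.1 mL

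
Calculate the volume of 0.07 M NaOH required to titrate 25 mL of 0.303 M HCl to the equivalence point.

At equivalence: moles acid = moles base. moles HCl = 0.303 × 25/1000 = 0.007575 mol. V_base = moles / 0.07 × 1000 = 108.2 mL.

V_{base} = 108.2 mL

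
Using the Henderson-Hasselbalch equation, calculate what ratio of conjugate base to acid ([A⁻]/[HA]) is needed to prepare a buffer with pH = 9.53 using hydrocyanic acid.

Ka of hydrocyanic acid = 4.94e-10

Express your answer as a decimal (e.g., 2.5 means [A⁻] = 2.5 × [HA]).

pKa = -log(4.94e-10) = 9.3063. pH = pKa + log([A⁻]/[HA]), so log([A⁻]/[HA]) = pH − pKa = 9.53 − 9.3063 = 0.2237. [A⁻]/[HA] = 10^(0.2237) = 1.67

[A⁻]/[HA] = 1.67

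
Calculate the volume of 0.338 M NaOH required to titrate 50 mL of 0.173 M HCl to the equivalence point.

At equivalence: moles acid = moles base. moles HCl = 0.173 × 50/1000 = 0.00865 mol. V_base = moles / 0.338 × 1000 = 25.6 mL.

V_{base} = 25.6 mL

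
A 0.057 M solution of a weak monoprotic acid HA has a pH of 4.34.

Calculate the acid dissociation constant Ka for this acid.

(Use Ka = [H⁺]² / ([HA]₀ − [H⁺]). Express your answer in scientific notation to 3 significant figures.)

[H⁺] = 10^(−pH) = 10^(−4.34) = 4.571e-05 M. For HA ⇌ H⁺ + A⁻, Ka = [H⁺][A⁻]/[HA] = [H⁺]² / ([HA]₀ − [H⁺]) = (4.571e-05)² / (0.057 − 4.571e-05) = 3.67e-08.

K_a = 3.67e-08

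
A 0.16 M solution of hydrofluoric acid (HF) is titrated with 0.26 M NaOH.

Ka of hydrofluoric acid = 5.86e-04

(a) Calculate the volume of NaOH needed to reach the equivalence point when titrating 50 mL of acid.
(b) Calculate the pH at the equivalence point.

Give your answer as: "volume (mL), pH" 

moles acid = 0.16 × 50/1000 = 0.008 mol; V_base = moles/0.26 × 1000 = 30.8 mL. At equivalence only the conjugate base is present: [A⁻] = 0.008/0.081 = 9.9048e-02 M. Kb = Kw/Ka = 1.71e-11; [OH⁻] = √(Kb × [A⁻]) = 1.3001e-06; pOH = 5.89; pH = 14 - pOH = 8.11.

V = 30.8 mL, pH = 8.11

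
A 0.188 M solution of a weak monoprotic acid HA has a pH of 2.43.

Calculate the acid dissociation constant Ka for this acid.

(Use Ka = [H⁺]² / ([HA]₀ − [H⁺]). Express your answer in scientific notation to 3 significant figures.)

[H⁺] = 10^(−pH) = 10^(−2.43) = 3.715e-03 M. For HA ⇌ H⁺ + A⁻, Ka = [H⁺][A⁻]/[HA] = [H⁺]² / ([HA]₀ − [H⁺]) = (3.715e-03)² / (0.188 − 3.715e-03) = 7.49e-05.

K_a = 7.49e-05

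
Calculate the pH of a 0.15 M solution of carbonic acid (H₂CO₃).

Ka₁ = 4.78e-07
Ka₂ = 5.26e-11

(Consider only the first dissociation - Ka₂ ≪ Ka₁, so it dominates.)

First dissociation dominates. From Ka₁ = [H⁺][HA⁻]/[H₂A], x² + Ka₁·x − Ka₁·C = 0 with C = 0.15 M and Ka₁ = 4.78e-07. Solving: [H⁺] = (−Ka₁ + √(Ka₁² + 4·Ka₁·C)) / 2 = 2.6753e-04 M. pH = -log(2.6753e-04) = 3.57.

pH = 3.57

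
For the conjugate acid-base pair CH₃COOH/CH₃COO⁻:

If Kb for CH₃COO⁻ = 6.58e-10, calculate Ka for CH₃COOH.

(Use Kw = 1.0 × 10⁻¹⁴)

For a conjugate pair Ka × Kb = Kw, so Ka = Kw/Kb = 1.0 × 10⁻¹⁴ / 6.58e-10 = 1.52e-05.

K_a = 1.52e-05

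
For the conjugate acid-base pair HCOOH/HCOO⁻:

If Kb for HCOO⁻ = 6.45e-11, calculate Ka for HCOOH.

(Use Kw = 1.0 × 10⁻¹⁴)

For a conjugate pair Ka × Kb = Kw, so Ka = Kw/Kb = 1.0 × 10⁻¹⁴ / 6.45e-11 = 1.55e-04.

K_a = 1.55e-04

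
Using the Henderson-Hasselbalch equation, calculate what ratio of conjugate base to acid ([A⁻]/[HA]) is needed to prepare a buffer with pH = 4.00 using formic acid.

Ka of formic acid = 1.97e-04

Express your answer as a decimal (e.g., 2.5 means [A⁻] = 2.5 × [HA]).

pKa = -log(1.97e-04) = 3.7055. pH = pKa + log([A⁻]/[HA]), so log([A⁻]/[HA]) = pH − pKa = 4.00 − 3.7055 = 0.2945. [A⁻]/[HA] = 10^(0.2945) = 1.97

[A⁻]/[HA] = 1.97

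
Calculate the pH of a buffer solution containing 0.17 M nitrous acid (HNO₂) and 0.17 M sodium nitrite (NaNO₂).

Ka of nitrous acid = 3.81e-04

pKa = -log(3.81e-04) = 3.42. pH = pKa + log([A⁻]/[HA]) = 3.42 + log(0.17/0.17)

pH = 3.42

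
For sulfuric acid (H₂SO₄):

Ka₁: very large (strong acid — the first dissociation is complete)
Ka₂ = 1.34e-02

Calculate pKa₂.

pKa₂ = -log(Ka₂) = -log(1.34e-02) = 1.87.

pK_{a2} = 1.87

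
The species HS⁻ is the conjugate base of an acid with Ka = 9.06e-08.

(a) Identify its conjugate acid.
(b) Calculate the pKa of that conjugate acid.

(a) The conjugate acid is formed by adding one H⁺ to HS⁻, giving H₂S. (b) pKa = -log(Ka) = -log(9.06e-08) = 7.04.

Conjugate acid: H₂S; pK_a = 7.04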